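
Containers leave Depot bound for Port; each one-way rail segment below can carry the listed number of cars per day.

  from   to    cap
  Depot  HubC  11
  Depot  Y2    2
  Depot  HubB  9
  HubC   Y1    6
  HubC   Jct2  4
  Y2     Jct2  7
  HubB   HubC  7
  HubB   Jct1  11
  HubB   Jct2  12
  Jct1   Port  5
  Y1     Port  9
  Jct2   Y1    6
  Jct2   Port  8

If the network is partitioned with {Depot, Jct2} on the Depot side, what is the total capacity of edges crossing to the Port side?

Edges leaving {Depot, Jct2}: Depot→HubC (11), Depot→Y2 (2), Depot→HubB (9), Jct2→Y1 (6), Jct2→Port (8).
Cut capacity = 11 + 2 + 9 + 6 + 8 = 36.

36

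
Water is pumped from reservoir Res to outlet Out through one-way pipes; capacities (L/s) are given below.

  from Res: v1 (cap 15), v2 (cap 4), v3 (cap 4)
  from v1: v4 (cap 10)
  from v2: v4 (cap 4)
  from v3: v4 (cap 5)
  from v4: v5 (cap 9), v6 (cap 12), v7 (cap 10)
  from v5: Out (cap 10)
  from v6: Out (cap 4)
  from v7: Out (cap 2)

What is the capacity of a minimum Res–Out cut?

Augment Res→v1→v4→v5→Out: bottleneck 9, flow now 9.
Augment Res→v1→v4→v6→Out: bottleneck 1, flow now 10.
Augment Res→v2→v4→v6→Out: bottleneck 3, flow now 13.
Augment Res→v2→v4→v7→Out: bottleneck 1, flow now 14.
Augment Res→v3→v4→v7→Out: bottleneck 1, flow now 15.
No augmenting path remains; maximum flow = 15.
By max-flow min-cut, the minimum cut capacity equals the max flow.
In the residual graph, reachable from Res: {Res, v1, v2, v3, v4, v6, v7}.
Min-cut edges: v4→v5 (9), v6→Out (4), v7→Out (2); capacity 9 + 4 + 2 = 15.

15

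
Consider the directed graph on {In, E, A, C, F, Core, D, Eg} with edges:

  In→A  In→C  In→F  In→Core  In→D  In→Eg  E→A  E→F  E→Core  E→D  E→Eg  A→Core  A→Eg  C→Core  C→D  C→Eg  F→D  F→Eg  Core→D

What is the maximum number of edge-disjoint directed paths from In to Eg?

Assign every edge capacity 1; by Menger, the answer equals the max flow.
Path In→Eg (+1); total 1.
Path In→A→Eg (+1); total 2.
Path In→C→Eg (+1); total 3.
Path In→F→Eg (+1); total 4.
No residual In→Eg path; max flow = 4.
Certifying cut of size 4: {In→A, In→C, In→Eg, In→F}.

4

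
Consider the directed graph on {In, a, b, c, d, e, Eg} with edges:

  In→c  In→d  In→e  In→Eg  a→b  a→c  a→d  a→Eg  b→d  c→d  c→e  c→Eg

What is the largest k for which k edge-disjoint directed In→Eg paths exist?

2

Assign every edge capacity 1; by Menger, the answer equals the max flow.
Path In→Eg (+1); total 1.
Path In→c→Eg (+1); total 2.
No residual In→Eg path; max flow = 2.
Certifying cut of size 2: {In→Eg, In→c}.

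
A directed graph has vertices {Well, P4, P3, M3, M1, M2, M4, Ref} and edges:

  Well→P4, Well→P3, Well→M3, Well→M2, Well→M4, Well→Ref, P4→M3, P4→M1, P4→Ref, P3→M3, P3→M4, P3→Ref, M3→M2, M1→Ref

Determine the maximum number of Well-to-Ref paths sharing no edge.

3

Assign every edge capacity 1; by Menger, the answer equals the max flow.
Path Well→Ref (+1); total 1.
Path Well→P4→Ref (+1); total 2.
Path Well→P3→Ref (+1); total 3.
No residual Well→Ref path; max flow = 3.
Certifying cut of size 3: {Well→P3, Well→P4, Well→Ref}.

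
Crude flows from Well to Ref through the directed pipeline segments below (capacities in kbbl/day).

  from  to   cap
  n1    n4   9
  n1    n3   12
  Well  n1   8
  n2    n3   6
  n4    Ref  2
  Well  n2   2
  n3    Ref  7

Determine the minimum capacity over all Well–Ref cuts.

9

Augment Well→n1→n3→Ref: bottleneck 7, flow now 7.
Augment Well→n1→n4→Ref: bottleneck 1, flow now 8.
Augment Well→n2→n3→n1→n4→Ref: bottleneck 1, flow now 9. (uses reverse residual edge)
No augmenting path remains; maximum flow = 9.
By max-flow min-cut, the minimum cut capacity equals the max flow.
In the residual graph, reachable from Well: {Well, n1, n2, n3, n4}.
Min-cut edges: n3→Ref (7), n4→Ref (2); capacity 7 + 2 = 9.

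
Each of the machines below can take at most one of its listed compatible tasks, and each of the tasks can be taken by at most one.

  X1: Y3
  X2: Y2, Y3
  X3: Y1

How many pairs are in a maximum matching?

Unit-capacity flow: source→left, listed edges, right→sink; max matching = max flow.
Augmenting path X1→Y3 (+1); matched 1.
Augmenting path X2→Y2 (+1); matched 2.
Augmenting path X3→Y1 (+1); matched 3.
No augmenting path remains; maximum matching = 3.
König certificate: {X1, X2, X3} is a vertex cover of size 3 (every listed pair touches it), so no matching can be larger.

3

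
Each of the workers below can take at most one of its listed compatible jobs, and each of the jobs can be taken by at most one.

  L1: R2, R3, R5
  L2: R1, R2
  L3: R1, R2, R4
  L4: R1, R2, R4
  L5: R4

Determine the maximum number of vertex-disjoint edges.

Unit-capacity flow: source→left, listed edges, right→sink; max matching = max flow.
Augmenting path L1→R2 (+1); matched 1.
Augmenting path L2→R1 (+1); matched 2.
Augmenting path L3→R4 (+1); matched 3.
Augmenting path L4→R2→L1→R3 (+1); matched 4.
No augmenting path remains; maximum matching = 4.
König certificate: {L1, R1, R2, R4} is a vertex cover of size 4 (every listed pair touches it), so no matching can be larger.

4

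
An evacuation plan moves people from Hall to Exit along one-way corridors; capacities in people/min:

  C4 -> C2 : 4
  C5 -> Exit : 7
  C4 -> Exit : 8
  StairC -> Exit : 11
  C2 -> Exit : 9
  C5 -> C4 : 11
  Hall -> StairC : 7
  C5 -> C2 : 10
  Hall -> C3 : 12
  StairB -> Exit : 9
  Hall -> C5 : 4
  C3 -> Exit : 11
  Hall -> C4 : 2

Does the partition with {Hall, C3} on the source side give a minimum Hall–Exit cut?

Given cut capacity: 4 + 2 + 7 + 11 = 24.
Augment Hall→C5→Exit: bottleneck 4, flow now 4.
Augment Hall→C3→Exit: bottleneck 11, flow now 15.
Augment Hall→C4→Exit: bottleneck 2, flow now 17.
Augment Hall→StairC→Exit: bottleneck 7, flow now 24.
No augmenting path remains; maximum flow = 24.
Cut capacity 24 equals the max flow, so it is a minimum cut.

Yes — it is a minimum cut (capacity 24).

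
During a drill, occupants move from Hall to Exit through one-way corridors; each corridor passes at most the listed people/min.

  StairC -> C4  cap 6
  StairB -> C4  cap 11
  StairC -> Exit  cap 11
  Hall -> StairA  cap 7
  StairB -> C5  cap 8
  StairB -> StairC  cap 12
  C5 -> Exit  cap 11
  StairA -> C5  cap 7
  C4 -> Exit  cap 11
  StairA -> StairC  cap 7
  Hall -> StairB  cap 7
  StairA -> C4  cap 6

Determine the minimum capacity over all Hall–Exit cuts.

14

Augment Hall→StairA→StairC→Exit: bottleneck 7, flow now 7.
Augment Hall→StairB→StairC→Exit: bottleneck 4, flow now 11.
Augment Hall→StairB→C4→Exit: bottleneck 3, flow now 14.
No augmenting path remains; maximum flow = 14.
By max-flow min-cut, the minimum cut capacity equals the max flow.
In the residual graph, reachable from Hall: {Hall}.
Min-cut edges: Hall→StairA (7), Hall→StairB (7); capacity 7 + 7 = 14.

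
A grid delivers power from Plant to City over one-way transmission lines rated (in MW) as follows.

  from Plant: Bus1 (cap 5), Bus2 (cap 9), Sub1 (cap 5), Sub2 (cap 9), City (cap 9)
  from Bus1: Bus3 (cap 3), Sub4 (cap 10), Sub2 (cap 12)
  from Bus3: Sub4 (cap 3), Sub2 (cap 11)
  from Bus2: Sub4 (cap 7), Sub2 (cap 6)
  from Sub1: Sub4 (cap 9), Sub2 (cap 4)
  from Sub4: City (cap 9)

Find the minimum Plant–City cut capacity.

18

Augment Plant→City: bottleneck 9, flow now 9.
Augment Plant→Bus1→Sub4→City: bottleneck 5, flow now 14.
Augment Plant→Bus2→Sub4→City: bottleneck 4, flow now 18.
No augmenting path remains; maximum flow = 18.
By max-flow min-cut, the minimum cut capacity equals the max flow.
In the residual graph, reachable from Plant: {Plant, Bus1, Bus3, Bus2, Sub1, Sub4, Sub2}.
Min-cut edges: Plant→City (9), Sub4→City (9); capacity 9 + 9 = 18.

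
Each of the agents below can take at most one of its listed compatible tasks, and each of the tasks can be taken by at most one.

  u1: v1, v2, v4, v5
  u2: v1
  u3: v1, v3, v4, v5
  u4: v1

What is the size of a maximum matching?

Unit-capacity flow: source→left, listed edges, right→sink; max matching = max flow.
Augmenting path u1→v1 (+1); matched 1.
Augmenting path u3→v3 (+1); matched 2.
Augmenting path u2→v1→u1→v2 (+1); matched 3.
No augmenting path remains; maximum matching = 3.
König certificate: {u1, u3, v1} is a vertex cover of size 3 (every listed pair touches it), so no matching can be larger.

3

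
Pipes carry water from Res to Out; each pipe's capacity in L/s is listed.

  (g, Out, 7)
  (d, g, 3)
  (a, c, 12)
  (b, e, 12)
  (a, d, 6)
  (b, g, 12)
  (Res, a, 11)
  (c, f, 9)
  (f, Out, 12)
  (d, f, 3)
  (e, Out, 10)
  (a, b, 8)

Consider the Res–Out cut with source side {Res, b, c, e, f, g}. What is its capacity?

Edges leaving {Res, b, c, e, f, g}: Res→a (11), e→Out (10), f→Out (12), g→Out (7).
Cut capacity = 11 + 10 + 12 + 7 = 40.

40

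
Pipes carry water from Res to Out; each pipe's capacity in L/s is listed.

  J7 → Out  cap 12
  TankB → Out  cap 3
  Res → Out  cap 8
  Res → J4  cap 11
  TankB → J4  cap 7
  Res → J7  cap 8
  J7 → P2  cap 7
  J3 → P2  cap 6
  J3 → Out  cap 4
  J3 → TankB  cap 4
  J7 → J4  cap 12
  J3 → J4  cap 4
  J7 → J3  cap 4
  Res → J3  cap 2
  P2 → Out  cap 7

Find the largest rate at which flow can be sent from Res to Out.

18

Augment Res→Out: bottleneck 8, flow now 8.
Augment Res→J7→Out: bottleneck 8, flow now 16.
Augment Res→J3→Out: bottleneck 2, flow now 18.
No augmenting path remains; maximum flow = 18.
In the residual graph, reachable from Res: {Res, J4}.
Min-cut edges: Res→J7 (8), Res→J3 (2), Res→Out (8); capacity 8 + 2 + 8 = 18.
This cut is saturated, so no flow can exceed 18.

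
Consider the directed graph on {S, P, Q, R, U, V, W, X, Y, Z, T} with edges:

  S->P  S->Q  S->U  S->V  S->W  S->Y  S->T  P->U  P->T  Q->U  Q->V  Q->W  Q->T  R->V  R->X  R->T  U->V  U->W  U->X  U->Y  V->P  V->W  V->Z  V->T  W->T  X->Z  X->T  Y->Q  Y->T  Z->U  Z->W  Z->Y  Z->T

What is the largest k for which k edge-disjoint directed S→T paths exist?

7

Assign every edge capacity 1; by Menger, the answer equals the max flow.
Path S→T (+1); total 1.
Path S→P→T (+1); total 2.
Path S→Q→T (+1); total 3.
Path S→V→T (+1); total 4.
Path S→W→T (+1); total 5.
Path S→Y→T (+1); total 6.
Path S→U→X→T (+1); total 7.
No residual S→T path; max flow = 7.
Certifying cut of size 7: {S→P, S→Q, S→T, S→U, S→V, S→W, S→Y}.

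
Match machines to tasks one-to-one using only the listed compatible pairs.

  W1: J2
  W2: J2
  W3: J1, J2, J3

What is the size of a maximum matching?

Unit-capacity flow: source→left, listed edges, right→sink; max matching = max flow.
Augmenting path W1→J2 (+1); matched 1.
Augmenting path W3→J1 (+1); matched 2.
No augmenting path remains; maximum matching = 2.
König certificate: {W3, J2} is a vertex cover of size 2 (every listed pair touches it), so no matching can be larger.

2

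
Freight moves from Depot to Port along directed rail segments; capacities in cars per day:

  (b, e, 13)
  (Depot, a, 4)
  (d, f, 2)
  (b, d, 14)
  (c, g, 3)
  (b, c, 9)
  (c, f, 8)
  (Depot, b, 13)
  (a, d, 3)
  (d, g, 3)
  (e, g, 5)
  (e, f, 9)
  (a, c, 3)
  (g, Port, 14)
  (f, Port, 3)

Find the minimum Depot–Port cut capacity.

Augment Depot→a→c→f→Port: bottleneck 3, flow now 3.
Augment Depot→a→d→g→Port: bottleneck 1, flow now 4.
Augment Depot→b→c→g→Port: bottleneck 3, flow now 7.
Augment Depot→b→d→g→Port: bottleneck 2, flow now 9.
Augment Depot→b→e→g→Port: bottleneck 5, flow now 14.
No augmenting path remains; maximum flow = 14.
By max-flow min-cut, the minimum cut capacity equals the max flow.
In the residual graph, reachable from Depot: {Depot, a, b, c, d, e, f}.
Min-cut edges: c→g (3), d→g (3), e→g (5), f→Port (3); capacity 3 + 3 + 5 + 3 = 14.

14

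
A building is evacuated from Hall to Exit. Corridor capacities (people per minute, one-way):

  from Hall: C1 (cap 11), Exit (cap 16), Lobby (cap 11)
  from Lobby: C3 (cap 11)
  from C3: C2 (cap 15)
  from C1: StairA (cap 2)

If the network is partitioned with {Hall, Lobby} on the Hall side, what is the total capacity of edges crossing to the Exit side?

38

Edges leaving {Hall, Lobby}: Hall→C1 (11), Hall→Exit (16), Lobby→C3 (11).
Cut capacity = 11 + 16 + 11 = 38.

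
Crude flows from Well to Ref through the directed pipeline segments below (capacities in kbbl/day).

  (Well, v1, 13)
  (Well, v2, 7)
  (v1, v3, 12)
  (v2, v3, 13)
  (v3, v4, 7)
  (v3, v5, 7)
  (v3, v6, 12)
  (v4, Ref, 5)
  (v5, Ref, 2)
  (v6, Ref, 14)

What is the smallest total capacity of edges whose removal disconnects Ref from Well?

Augment Well→v1→v3→v4→Ref: bottleneck 5, flow now 5.
Augment Well→v1→v3→v5→Ref: bottleneck 2, flow now 7.
Augment Well→v1→v3→v6→Ref: bottleneck 5, flow now 12.
Augment Well→v2→v3→v6→Ref: bottleneck 7, flow now 19.
No augmenting path remains; maximum flow = 19.
By max-flow min-cut, the minimum cut capacity equals the max flow.
In the residual graph, reachable from Well: {Well, v1}.
Min-cut edges: Well→v2 (7), v1→v3 (12); capacity 7 + 12 = 19.

19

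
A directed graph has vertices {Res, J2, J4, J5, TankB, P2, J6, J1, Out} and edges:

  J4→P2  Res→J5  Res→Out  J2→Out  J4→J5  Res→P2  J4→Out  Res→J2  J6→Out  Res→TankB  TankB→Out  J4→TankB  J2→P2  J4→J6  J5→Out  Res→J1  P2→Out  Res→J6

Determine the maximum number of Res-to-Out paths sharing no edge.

6

Assign every edge capacity 1; by Menger, the answer equals the max flow.
Path Res→Out (+1); total 1.
Path Res→J2→Out (+1); total 2.
Path Res→J5→Out (+1); total 3.
Path Res→TankB→Out (+1); total 4.
Path Res→P2→Out (+1); total 5.
Path Res→J6→Out (+1); total 6.
No residual Res→Out path; max flow = 6.
Certifying cut of size 6: {Res→J2, Res→J5, Res→J6, Res→Out, Res→P2, Res→TankB}.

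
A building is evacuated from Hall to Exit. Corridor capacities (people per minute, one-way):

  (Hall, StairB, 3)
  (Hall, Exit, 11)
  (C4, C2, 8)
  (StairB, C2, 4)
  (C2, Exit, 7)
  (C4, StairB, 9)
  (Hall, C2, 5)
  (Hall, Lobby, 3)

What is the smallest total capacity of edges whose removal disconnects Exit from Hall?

18

Augment Hall→Exit: bottleneck 11, flow now 11.
Augment Hall→C2→Exit: bottleneck 5, flow now 16.
Augment Hall→StairB→C2→Exit: bottleneck 2, flow now 18.
No augmenting path remains; maximum flow = 18.
By max-flow min-cut, the minimum cut capacity equals the max flow.
In the residual graph, reachable from Hall: {Hall, StairB, C2, Lobby}.
Min-cut edges: Hall→Exit (11), C2→Exit (7); capacity 11 + 7 = 18.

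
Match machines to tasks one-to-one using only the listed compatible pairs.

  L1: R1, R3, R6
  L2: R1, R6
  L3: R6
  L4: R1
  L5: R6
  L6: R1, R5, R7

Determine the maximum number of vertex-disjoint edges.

Unit-capacity flow: source→left, listed edges, right→sink; max matching = max flow.
Augmenting path L1→R1 (+1); matched 1.
Augmenting path L2→R6 (+1); matched 2.
Augmenting path L6→R5 (+1); matched 3.
Augmenting path L4→R1→L1→R3 (+1); matched 4.
No augmenting path remains; maximum matching = 4.
König certificate: {L1, L6, R1, R6} is a vertex cover of size 4 (every listed pair touches it), so no matching can be larger.

4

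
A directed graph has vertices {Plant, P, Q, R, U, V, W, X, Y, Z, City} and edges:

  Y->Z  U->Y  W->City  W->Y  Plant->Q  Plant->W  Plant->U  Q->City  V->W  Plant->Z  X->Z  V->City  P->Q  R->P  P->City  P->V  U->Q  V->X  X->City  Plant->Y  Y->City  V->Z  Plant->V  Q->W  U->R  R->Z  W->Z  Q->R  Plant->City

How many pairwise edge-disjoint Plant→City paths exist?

6

Assign every edge capacity 1; by Menger, the answer equals the max flow.
Path Plant→City (+1); total 1.
Path Plant→Q→City (+1); total 2.
Path Plant→V→City (+1); total 3.
Path Plant→W→City (+1); total 4.
Path Plant→Y→City (+1); total 5.
Path Plant→U→R→P→City (+1); total 6.
No residual Plant→City path; max flow = 6.
Certifying cut of size 6: {Plant→City, Plant→Q, Plant→U, Plant→V, Plant→W, Plant→Y}.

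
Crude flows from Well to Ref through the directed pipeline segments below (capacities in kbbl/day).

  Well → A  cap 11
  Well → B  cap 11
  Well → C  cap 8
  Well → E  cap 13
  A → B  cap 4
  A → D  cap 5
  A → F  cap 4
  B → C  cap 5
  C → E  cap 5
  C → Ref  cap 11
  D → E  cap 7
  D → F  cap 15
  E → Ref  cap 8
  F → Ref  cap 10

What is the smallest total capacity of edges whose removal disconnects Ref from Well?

28

Augment Well→C→Ref: bottleneck 8, flow now 8.
Augment Well→E→Ref: bottleneck 8, flow now 16.
Augment Well→A→F→Ref: bottleneck 4, flow now 20.
Augment Well→B→C→Ref: bottleneck 3, flow now 23.
Augment Well→A→D→F→Ref: bottleneck 5, flow now 28.
No augmenting path remains; maximum flow = 28.
By max-flow min-cut, the minimum cut capacity equals the max flow.
In the residual graph, reachable from Well: {Well, A, B, C, E}.
Min-cut edges: A→D (5), A→F (4), C→Ref (11), E→Ref (8); capacity 5 + 4 + 11 + 8 = 28.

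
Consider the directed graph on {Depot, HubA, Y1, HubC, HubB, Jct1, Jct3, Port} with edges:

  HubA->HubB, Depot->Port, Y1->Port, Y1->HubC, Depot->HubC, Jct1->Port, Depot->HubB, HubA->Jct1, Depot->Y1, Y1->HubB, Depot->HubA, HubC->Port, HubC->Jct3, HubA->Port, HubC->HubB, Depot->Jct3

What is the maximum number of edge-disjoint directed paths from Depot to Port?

Assign every edge capacity 1; by Menger, the answer equals the max flow.
Path Depot→Port (+1); total 1.
Path Depot→HubA→Port (+1); total 2.
Path Depot→Y1→Port (+1); total 3.
Path Depot→HubC→Port (+1); total 4.
No residual Depot→Port path; max flow = 4.
Certifying cut of size 4: {Depot→HubA, Depot→HubC, Depot→Port, Depot→Y1}.

4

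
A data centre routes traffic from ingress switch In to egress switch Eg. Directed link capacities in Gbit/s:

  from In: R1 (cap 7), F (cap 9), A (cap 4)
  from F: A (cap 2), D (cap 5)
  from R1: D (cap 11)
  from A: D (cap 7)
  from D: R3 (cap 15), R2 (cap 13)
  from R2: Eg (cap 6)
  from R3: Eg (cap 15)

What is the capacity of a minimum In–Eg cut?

Augment In→F→D→R2→Eg: bottleneck 5, flow now 5.
Augment In→R1→D→R2→Eg: bottleneck 1, flow now 6.
Augment In→R1→D→R3→Eg: bottleneck 6, flow now 12.
Augment In→A→D→R3→Eg: bottleneck 4, flow now 16.
Augment In→F→A→D→R3→Eg: bottleneck 2, flow now 18.
No augmenting path remains; maximum flow = 18.
By max-flow min-cut, the minimum cut capacity equals the max flow.
In the residual graph, reachable from In: {In, F}.
Min-cut edges: In→R1 (7), In→A (4), F→A (2), F→D (5); capacity 7 + 4 + 2 + 5 = 18.

18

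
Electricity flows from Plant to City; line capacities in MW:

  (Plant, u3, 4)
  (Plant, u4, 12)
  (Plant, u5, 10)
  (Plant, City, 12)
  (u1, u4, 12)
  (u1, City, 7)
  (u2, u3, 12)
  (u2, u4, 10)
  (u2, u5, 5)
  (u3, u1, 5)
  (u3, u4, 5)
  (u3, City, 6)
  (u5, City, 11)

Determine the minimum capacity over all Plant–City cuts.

Augment Plant→City: bottleneck 12, flow now 12.
Augment Plant→u3→City: bottleneck 4, flow now 16.
Augment Plant→u5→City: bottleneck 10, flow now 26.
No augmenting path remains; maximum flow = 26.
By max-flow min-cut, the minimum cut capacity equals the max flow.
In the residual graph, reachable from Plant: {Plant, u4}.
Min-cut edges: Plant→u3 (4), Plant→u5 (10), Plant→City (12); capacity 4 + 10 + 12 = 26.

26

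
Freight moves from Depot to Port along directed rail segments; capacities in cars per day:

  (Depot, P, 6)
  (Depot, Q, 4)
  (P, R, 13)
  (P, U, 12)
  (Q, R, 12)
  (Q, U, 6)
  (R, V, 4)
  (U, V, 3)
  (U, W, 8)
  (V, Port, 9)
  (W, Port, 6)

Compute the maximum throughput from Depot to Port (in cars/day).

Augment Depot→P→R→V→Port: bottleneck 4, flow now 4.
Augment Depot→P→U→V→Port: bottleneck 2, flow now 6.
Augment Depot→Q→U→V→Port: bottleneck 1, flow now 7.
Augment Depot→Q→U→W→Port: bottleneck 3, flow now 10.
No augmenting path remains; maximum flow = 10.
In the residual graph, reachable from Depot: {Depot}.
Min-cut edges: Depot→P (6), Depot→Q (4); capacity 6 + 4 = 10.
This cut is saturated, so no flow can exceed 10.

10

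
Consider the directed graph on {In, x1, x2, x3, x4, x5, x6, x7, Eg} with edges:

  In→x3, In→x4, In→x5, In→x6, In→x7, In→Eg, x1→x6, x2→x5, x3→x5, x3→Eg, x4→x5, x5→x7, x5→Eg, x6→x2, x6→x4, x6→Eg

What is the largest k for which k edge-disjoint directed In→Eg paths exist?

Assign every edge capacity 1; by Menger, the answer equals the max flow.
Path In→Eg (+1); total 1.
Path In→x3→Eg (+1); total 2.
Path In→x5→Eg (+1); total 3.
Path In→x6→Eg (+1); total 4.
No residual In→Eg path; max flow = 4.
Certifying cut of size 4: {In→Eg, In→x3, In→x6, x5→Eg}.

4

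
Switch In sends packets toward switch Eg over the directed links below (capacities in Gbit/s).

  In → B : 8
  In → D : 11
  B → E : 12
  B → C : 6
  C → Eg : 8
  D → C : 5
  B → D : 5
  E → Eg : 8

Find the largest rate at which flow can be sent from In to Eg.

13

Augment In→D→C→Eg: bottleneck 5, flow now 5.
Augment In→B→C→Eg: bottleneck 3, flow now 8.
Augment In→B→E→Eg: bottleneck 5, flow now 13.
No augmenting path remains; maximum flow = 13.
In the residual graph, reachable from In: {In, D}.
Min-cut edges: In→B (8), D→C (5); capacity 8 + 5 = 13.
This cut is saturated, so no flow can exceed 13.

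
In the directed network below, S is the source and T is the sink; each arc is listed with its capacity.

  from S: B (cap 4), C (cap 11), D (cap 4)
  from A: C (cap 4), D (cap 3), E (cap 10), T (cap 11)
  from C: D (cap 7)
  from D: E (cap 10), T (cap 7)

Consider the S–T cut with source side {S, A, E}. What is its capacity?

37

Edges leaving {S, A, E}: S→B (4), S→C (11), S→D (4), A→C (4), A→D (3), A→T (11).
Cut capacity = 4 + 11 + 4 + 4 + 3 + 11 = 37.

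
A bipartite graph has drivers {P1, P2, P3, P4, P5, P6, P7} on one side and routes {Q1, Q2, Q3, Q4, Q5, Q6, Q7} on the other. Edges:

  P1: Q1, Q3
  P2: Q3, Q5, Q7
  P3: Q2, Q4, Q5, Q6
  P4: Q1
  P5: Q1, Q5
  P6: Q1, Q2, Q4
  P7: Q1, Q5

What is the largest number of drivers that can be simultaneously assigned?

Unit-capacity flow: source→left, listed edges, right→sink; max matching = max flow.
Augmenting path P1→Q1 (+1); matched 1.
Augmenting path P2→Q3 (+1); matched 2.
Augmenting path P3→Q2 (+1); matched 3.
Augmenting path P5→Q5 (+1); matched 4.
Augmenting path P6→Q4 (+1); matched 5.
Augmenting path P4→Q1→P1→Q3→P2→Q7 (+1); matched 6.
No augmenting path remains; maximum matching = 6.
König certificate: {P1, P2, P3, P6, Q1, Q5} is a vertex cover of size 6 (every listed pair touches it), so no matching can be larger.

6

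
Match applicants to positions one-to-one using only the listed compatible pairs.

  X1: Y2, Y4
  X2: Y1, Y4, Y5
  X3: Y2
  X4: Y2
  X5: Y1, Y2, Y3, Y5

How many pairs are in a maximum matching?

Unit-capacity flow: source→left, listed edges, right→sink; max matching = max flow.
Augmenting path X1→Y2 (+1); matched 1.
Augmenting path X2→Y1 (+1); matched 2.
Augmenting path X5→Y3 (+1); matched 3.
Augmenting path X3→Y2→X1→Y4 (+1); matched 4.
No augmenting path remains; maximum matching = 4.
König certificate: {X1, X2, X5, Y2} is a vertex cover of size 4 (every listed pair touches it), so no matching can be larger.

4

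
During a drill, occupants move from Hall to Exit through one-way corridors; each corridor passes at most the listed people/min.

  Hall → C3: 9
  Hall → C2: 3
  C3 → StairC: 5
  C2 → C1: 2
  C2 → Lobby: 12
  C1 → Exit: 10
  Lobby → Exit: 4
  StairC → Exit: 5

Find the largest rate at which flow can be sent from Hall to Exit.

Augment Hall→C3→StairC→Exit: bottleneck 5, flow now 5.
Augment Hall→C2→C1→Exit: bottleneck 2, flow now 7.
Augment Hall→C2→Lobby→Exit: bottleneck 1, flow now 8.
No augmenting path remains; maximum flow = 8.
In the residual graph, reachable from Hall: {Hall, C3}.
Min-cut edges: Hall→C2 (3), C3→StairC (5); capacity 3 + 5 = 8.
This cut is saturated, so no flow can exceed 8.

8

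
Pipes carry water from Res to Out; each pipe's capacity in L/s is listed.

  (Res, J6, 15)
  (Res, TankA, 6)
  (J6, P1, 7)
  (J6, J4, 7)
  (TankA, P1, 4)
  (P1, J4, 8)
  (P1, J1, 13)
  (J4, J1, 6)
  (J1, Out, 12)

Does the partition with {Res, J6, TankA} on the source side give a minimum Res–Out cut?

Given cut capacity: 7 + 7 + 4 = 18.
Augment Res→J6→P1→J1→Out: bottleneck 7, flow now 7.
Augment Res→J6→J4→J1→Out: bottleneck 5, flow now 12.
No augmenting path remains; maximum flow = 12.
In the residual graph, reachable from Res: {Res, J6, TankA, P1, J4, J1}.
Min-cut edges: J1→Out (12); capacity 12 = 12.
Cut capacity 18 exceeds the max flow 12, so it is not minimum.

No — its capacity is 18, but the minimum cut has capacity 12.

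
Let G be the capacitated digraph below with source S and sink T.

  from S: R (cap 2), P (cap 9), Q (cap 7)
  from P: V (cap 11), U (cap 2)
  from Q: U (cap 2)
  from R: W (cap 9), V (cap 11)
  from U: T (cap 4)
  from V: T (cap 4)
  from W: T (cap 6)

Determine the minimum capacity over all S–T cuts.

10

Augment S→P→U→T: bottleneck 2, flow now 2.
Augment S→P→V→T: bottleneck 4, flow now 6.
Augment S→Q→U→T: bottleneck 2, flow now 8.
Augment S→R→W→T: bottleneck 2, flow now 10.
No augmenting path remains; maximum flow = 10.
By max-flow min-cut, the minimum cut capacity equals the max flow.
In the residual graph, reachable from S: {S, P, Q, V}.
Min-cut edges: S→R (2), P→U (2), Q→U (2), V→T (4); capacity 2 + 2 + 2 + 4 = 10.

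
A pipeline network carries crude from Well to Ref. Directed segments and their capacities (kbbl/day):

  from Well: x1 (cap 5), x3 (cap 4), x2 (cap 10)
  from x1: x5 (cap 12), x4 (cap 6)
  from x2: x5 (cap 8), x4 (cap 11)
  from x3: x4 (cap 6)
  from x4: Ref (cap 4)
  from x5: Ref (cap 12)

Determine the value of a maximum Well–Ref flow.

16

Augment Well→x1→x4→Ref: bottleneck 4, flow now 4.
Augment Well→x1→x5→Ref: bottleneck 1, flow now 5.
Augment Well→x2→x5→Ref: bottleneck 8, flow now 13.
Augment Well→x2→x4→x1→x5→Ref: bottleneck 2, flow now 15. (uses reverse residual edge)
Augment Well→x3→x4→x1→x5→Ref: bottleneck 1, flow now 16. (uses reverse residual edge)
No augmenting path remains; maximum flow = 16.
In the residual graph, reachable from Well: {Well, x1, x2, x3, x4, x5}.
Min-cut edges: x4→Ref (4), x5→Ref (12); capacity 4 + 12 = 16.
This cut is saturated, so no flow can exceed 16.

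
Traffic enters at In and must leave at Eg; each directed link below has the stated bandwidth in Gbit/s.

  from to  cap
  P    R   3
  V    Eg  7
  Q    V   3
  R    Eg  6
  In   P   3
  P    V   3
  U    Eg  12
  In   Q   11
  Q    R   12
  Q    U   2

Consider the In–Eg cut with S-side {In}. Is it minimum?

Given cut capacity: 3 + 11 = 14.
Augment In→P→R→Eg: bottleneck 3, flow now 3.
Augment In→Q→R→Eg: bottleneck 3, flow now 6.
Augment In→Q→U→Eg: bottleneck 2, flow now 8.
Augment In→Q→V→Eg: bottleneck 3, flow now 11.
Augment In→Q→R→P→V→Eg: bottleneck 3, flow now 14. (uses reverse residual edge)
No augmenting path remains; maximum flow = 14.
Cut capacity 14 equals the max flow, so it is a minimum cut.

Yes — it is a minimum cut (capacity 14).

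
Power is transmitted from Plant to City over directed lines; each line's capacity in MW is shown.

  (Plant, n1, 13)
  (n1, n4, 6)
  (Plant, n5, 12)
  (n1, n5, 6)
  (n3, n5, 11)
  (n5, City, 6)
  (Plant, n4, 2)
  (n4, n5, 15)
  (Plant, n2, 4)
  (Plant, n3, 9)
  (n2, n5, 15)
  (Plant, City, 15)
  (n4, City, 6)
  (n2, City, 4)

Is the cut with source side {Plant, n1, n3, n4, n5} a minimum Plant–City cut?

Given cut capacity: 4 + 15 + 6 + 6 = 31.
Augment Plant→City: bottleneck 15, flow now 15.
Augment Plant→n2→City: bottleneck 4, flow now 19.
Augment Plant→n4→City: bottleneck 2, flow now 21.
Augment Plant→n5→City: bottleneck 6, flow now 27.
Augment Plant→n1→n4→City: bottleneck 4, flow now 31.
No augmenting path remains; maximum flow = 31.
Cut capacity 31 equals the max flow, so it is a minimum cut.

Yes — it is a minimum cut (capacity 31).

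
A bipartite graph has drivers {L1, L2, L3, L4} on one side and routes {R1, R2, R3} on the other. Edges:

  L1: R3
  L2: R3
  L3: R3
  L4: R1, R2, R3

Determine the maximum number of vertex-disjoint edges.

Unit-capacity flow: source→left, listed edges, right→sink; max matching = max flow.
Augmenting path L1→R3 (+1); matched 1.
Augmenting path L4→R1 (+1); matched 2.
No augmenting path remains; maximum matching = 2.
König certificate: {L4, R3} is a vertex cover of size 2 (every listed pair touches it), so no matching can be larger.

2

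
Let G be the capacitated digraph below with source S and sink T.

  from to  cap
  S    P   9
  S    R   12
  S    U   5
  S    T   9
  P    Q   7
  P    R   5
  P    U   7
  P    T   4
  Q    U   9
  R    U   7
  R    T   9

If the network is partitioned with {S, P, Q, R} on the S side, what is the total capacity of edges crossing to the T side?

50

Edges leaving {S, P, Q, R}: S→U (5), S→T (9), P→U (7), P→T (4), Q→U (9), R→U (7), R→T (9).
Cut capacity = 5 + 9 + 7 + 4 + 9 + 7 + 9 = 50.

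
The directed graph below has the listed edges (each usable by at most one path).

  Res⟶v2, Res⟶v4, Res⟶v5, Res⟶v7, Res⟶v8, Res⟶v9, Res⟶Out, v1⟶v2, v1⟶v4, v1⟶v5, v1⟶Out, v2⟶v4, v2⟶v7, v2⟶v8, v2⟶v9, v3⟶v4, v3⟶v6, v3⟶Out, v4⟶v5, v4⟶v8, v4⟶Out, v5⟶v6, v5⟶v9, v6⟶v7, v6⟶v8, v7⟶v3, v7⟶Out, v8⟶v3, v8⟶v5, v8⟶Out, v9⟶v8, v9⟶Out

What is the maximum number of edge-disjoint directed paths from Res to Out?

6

Assign every edge capacity 1; by Menger, the answer equals the max flow.
Path Res→Out (+1); total 1.
Path Res→v4→Out (+1); total 2.
Path Res→v7→Out (+1); total 3.
Path Res→v8→Out (+1); total 4.
Path Res→v9→Out (+1); total 5.
Path Res→v2→v7→v3→Out (+1); total 6.
No residual Res→Out path; max flow = 6.
Certifying cut of size 6: {Res→Out, v3→Out, v4→Out, v7→Out, v8→Out, v9→Out}.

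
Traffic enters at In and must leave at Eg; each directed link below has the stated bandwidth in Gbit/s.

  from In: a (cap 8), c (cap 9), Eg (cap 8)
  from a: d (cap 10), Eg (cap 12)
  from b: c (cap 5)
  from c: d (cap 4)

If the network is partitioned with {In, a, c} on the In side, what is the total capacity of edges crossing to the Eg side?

34

Edges leaving {In, a, c}: In→Eg (8), a→d (10), a→Eg (12), c→d (4).
Cut capacity = 8 + 10 + 12 + 4 = 34.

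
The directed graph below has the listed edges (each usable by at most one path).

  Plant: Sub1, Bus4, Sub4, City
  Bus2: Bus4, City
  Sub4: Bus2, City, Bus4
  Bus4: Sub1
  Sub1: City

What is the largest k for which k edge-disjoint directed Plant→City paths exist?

3

Assign every edge capacity 1; by Menger, the answer equals the max flow.
Path Plant→City (+1); total 1.
Path Plant→Sub4→City (+1); total 2.
Path Plant→Sub1→City (+1); total 3.
No residual Plant→City path; max flow = 3.
Certifying cut of size 3: {Plant→City, Plant→Sub4, Sub1→City}.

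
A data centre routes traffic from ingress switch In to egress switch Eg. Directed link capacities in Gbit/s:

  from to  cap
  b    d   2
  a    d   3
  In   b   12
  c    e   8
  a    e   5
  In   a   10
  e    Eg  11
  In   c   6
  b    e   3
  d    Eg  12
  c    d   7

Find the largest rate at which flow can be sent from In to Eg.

19

Augment In→a→d→Eg: bottleneck 3, flow now 3.
Augment In→a→e→Eg: bottleneck 5, flow now 8.
Augment In→b→d→Eg: bottleneck 2, flow now 10.
Augment In→b→e→Eg: bottleneck 3, flow now 13.
Augment In→c→d→Eg: bottleneck 6, flow now 19.
No augmenting path remains; maximum flow = 19.
In the residual graph, reachable from In: {In, a, b}.
Min-cut edges: In→c (6), a→d (3), a→e (5), b→d (2), b→e (3); capacity 6 + 3 + 5 + 2 + 3 = 19.
This cut is saturated, so no flow can exceed 19.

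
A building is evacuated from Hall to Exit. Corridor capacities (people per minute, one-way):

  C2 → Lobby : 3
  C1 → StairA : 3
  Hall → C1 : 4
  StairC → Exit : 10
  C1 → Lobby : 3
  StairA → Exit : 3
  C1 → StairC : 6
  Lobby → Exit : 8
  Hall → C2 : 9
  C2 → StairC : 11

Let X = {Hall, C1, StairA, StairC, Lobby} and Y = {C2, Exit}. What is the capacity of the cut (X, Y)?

30

Edges leaving {Hall, C1, StairA, StairC, Lobby}: Hall→C2 (9), StairA→Exit (3), StairC→Exit (10), Lobby→Exit (8).
Cut capacity = 9 + 3 + 10 + 8 = 30.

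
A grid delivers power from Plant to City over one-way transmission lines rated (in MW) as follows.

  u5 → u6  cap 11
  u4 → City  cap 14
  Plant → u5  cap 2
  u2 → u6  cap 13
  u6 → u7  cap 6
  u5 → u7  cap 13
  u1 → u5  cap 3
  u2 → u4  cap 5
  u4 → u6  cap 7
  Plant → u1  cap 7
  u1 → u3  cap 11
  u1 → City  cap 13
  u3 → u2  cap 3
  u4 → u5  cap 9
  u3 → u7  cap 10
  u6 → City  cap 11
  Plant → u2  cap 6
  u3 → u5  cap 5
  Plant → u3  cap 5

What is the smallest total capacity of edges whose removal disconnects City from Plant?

20

Augment Plant→u1→City: bottleneck 7, flow now 7.
Augment Plant→u2→u4→City: bottleneck 5, flow now 12.
Augment Plant→u2→u6→City: bottleneck 1, flow now 13.
Augment Plant→u5→u6→City: bottleneck 2, flow now 15.
Augment Plant→u3→u2→u6→City: bottleneck 3, flow now 18.
Augment Plant→u3→u5→u6→City: bottleneck 2, flow now 20.
No augmenting path remains; maximum flow = 20.
By max-flow min-cut, the minimum cut capacity equals the max flow.
In the residual graph, reachable from Plant: {Plant}.
Min-cut edges: Plant→u1 (7), Plant→u2 (6), Plant→u3 (5), Plant→u5 (2); capacity 7 + 6 + 5 + 2 = 20.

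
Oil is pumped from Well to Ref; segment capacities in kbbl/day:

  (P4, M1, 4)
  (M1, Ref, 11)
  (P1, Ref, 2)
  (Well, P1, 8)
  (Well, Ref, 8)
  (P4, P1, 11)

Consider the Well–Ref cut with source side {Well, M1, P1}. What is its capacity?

21

Edges leaving {Well, M1, P1}: Well→Ref (8), M1→Ref (11), P1→Ref (2).
Cut capacity = 8 + 11 + 2 = 21.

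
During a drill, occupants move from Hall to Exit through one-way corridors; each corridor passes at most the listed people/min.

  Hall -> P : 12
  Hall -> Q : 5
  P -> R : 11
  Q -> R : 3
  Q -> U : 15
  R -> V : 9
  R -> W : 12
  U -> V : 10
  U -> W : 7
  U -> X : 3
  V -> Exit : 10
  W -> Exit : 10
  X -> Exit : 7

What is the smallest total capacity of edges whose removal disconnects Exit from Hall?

16

Augment Hall→P→R→V→Exit: bottleneck 9, flow now 9.
Augment Hall→P→R→W→Exit: bottleneck 2, flow now 11.
Augment Hall→Q→R→W→Exit: bottleneck 3, flow now 14.
Augment Hall→Q→U→V→Exit: bottleneck 1, flow now 15.
Augment Hall→Q→U→W→Exit: bottleneck 1, flow now 16.
No augmenting path remains; maximum flow = 16.
By max-flow min-cut, the minimum cut capacity equals the max flow.
In the residual graph, reachable from Hall: {Hall, P}.
Min-cut edges: Hall→Q (5), P→R (11); capacity 5 + 11 = 16.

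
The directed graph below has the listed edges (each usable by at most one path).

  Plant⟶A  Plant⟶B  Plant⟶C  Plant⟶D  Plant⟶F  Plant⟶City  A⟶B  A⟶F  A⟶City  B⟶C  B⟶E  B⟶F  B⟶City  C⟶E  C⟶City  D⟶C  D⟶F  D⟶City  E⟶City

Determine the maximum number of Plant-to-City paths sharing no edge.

5

Assign every edge capacity 1; by Menger, the answer equals the max flow.
Path Plant→City (+1); total 1.
Path Plant→A→City (+1); total 2.
Path Plant→B→City (+1); total 3.
Path Plant→C→City (+1); total 4.
Path Plant→D→City (+1); total 5.
No residual Plant→City path; max flow = 5.
Certifying cut of size 5: {Plant→A, Plant→B, Plant→C, Plant→City, Plant→D}.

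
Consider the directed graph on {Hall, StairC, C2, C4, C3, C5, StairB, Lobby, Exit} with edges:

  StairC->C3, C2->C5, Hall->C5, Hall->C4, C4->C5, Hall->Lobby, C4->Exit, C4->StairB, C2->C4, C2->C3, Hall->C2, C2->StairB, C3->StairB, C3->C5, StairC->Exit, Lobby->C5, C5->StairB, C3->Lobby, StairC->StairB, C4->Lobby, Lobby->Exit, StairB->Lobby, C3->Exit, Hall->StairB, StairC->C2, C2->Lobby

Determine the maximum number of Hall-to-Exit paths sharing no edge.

Assign every edge capacity 1; by Menger, the answer equals the max flow.
Path Hall→C4→Exit (+1); total 1.
Path Hall→Lobby→Exit (+1); total 2.
Path Hall→C2→C3→Exit (+1); total 3.
No residual Hall→Exit path; max flow = 3.
Certifying cut of size 3: {Hall→C2, Hall→C4, Lobby→Exit}.

3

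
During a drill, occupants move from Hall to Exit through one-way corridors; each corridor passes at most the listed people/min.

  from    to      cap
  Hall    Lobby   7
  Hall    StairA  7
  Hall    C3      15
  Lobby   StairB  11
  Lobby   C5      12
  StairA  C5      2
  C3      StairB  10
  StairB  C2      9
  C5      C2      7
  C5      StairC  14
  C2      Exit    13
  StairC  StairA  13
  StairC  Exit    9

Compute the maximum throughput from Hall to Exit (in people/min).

Augment Hall→Lobby→StairB→C2→Exit: bottleneck 7, flow now 7.
Augment Hall→StairA→C5→C2→Exit: bottleneck 2, flow now 9.
Augment Hall→C3→StairB→C2→Exit: bottleneck 2, flow now 11.
Augment Hall→C3→StairB→Lobby→C5→C2→Exit: bottleneck 2, flow now 13. (uses reverse residual edge)
Augment Hall→C3→StairB→Lobby→C5→StairC→Exit: bottleneck 5, flow now 18. (uses reverse residual edge)
No augmenting path remains; maximum flow = 18.
In the residual graph, reachable from Hall: {Hall, StairA, C3, StairB}.
Min-cut edges: Hall→Lobby (7), StairA→C5 (2), StairB→C2 (9); capacity 7 + 2 + 9 = 18.
This cut is saturated, so no flow can exceed 18.

18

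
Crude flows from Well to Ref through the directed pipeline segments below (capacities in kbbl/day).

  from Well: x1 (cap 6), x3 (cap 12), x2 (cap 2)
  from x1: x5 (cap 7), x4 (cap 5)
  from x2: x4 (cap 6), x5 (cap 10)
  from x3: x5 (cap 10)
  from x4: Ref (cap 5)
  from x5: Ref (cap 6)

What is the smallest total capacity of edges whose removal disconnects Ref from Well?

11

Augment Well→x1→x4→Ref: bottleneck 5, flow now 5.
Augment Well→x1→x5→Ref: bottleneck 1, flow now 6.
Augment Well→x2→x5→Ref: bottleneck 2, flow now 8.
Augment Well→x3→x5→Ref: bottleneck 3, flow now 11.
No augmenting path remains; maximum flow = 11.
By max-flow min-cut, the minimum cut capacity equals the max flow.
In the residual graph, reachable from Well: {Well, x1, x2, x3, x4, x5}.
Min-cut edges: x4→Ref (5), x5→Ref (6); capacity 5 + 6 = 11.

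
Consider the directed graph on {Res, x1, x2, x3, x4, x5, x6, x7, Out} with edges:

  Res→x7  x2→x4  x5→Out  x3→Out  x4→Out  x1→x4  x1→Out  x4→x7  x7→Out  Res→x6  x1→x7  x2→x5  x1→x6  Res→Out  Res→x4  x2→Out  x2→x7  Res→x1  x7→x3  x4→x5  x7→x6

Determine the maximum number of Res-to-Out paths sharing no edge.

4

Assign every edge capacity 1; by Menger, the answer equals the max flow.
Path Res→Out (+1); total 1.
Path Res→x1→Out (+1); total 2.
Path Res→x4→Out (+1); total 3.
Path Res→x7→Out (+1); total 4.
No residual Res→Out path; max flow = 4.
Certifying cut of size 4: {Res→Out, Res→x1, Res→x4, Res→x7}.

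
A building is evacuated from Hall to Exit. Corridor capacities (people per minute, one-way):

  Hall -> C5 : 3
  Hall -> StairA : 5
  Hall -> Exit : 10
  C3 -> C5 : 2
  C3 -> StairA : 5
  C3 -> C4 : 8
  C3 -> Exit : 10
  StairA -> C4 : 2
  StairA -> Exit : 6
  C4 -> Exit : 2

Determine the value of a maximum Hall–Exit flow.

15

Augment Hall→Exit: bottleneck 10, flow now 10.
Augment Hall→StairA→Exit: bottleneck 5, flow now 15.
No augmenting path remains; maximum flow = 15.
In the residual graph, reachable from Hall: {Hall, C5}.
Min-cut edges: Hall→StairA (5), Hall→Exit (10); capacity 5 + 10 = 15.
This cut is saturated, so no flow can exceed 15.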